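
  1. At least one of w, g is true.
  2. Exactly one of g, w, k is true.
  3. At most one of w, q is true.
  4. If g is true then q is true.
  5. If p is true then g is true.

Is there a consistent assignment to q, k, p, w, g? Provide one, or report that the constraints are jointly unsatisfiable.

q=F; k=F; p=F; w=T; g=F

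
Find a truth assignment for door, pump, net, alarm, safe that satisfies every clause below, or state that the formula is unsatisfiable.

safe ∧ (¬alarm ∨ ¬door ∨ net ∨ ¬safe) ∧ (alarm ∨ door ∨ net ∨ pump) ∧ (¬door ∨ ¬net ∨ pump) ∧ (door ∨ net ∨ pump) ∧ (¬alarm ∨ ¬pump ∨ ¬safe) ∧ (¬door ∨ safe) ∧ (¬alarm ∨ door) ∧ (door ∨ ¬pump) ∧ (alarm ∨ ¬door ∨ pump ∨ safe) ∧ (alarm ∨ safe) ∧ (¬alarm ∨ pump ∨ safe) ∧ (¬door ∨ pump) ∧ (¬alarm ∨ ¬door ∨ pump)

door=T, pump=T, net=T, alarm=F, safe=T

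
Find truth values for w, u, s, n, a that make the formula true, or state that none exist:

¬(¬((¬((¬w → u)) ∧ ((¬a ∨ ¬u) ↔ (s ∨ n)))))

w=F, u=F, s=T, n=T, a=F

  ¬(¬((¬((¬w → u)) ∧ ((¬a ∨ ¬u) ↔ (s ∨ n))))) = True
    ¬((¬((¬w → u)) ∧ ((¬a ∨ ¬u) ↔ (s ∨ n)))) = False
      ¬((¬w → u)) ∧ ((¬a ∨ ¬u) ↔ (s ∨ n)) = True
        ¬((¬w → u)) = True
          ¬w → u = False
            ¬w = True
        (¬a ∨ ¬u) ↔ (s ∨ n) = True
          ¬a ∨ ¬u = True
            ¬a = True
            ¬u = True
          s ∨ n = True
The formula evaluates to True.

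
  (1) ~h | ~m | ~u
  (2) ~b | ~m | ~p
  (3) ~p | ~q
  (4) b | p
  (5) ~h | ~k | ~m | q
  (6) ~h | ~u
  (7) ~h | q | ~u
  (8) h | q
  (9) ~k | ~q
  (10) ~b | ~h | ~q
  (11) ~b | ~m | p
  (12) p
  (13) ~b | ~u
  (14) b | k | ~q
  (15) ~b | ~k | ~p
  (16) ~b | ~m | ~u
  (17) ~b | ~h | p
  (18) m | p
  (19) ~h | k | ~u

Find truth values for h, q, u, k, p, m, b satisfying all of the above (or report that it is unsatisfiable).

h = True, q = False, u = False, k = True, p = True, m = False, b = False

Unit clause (p) forces p = True.
In (~p | ~q) only ~q is left, so q = False.
In (h | q) only h is left, so h = True.
In (~h | ~u) only ~u is left, so u = False.
Set k = True.
  then (~h | ~k | ~m | q) forces m = False.
  then (~b | ~k | ~p) forces b = False.
All clauses satisfied.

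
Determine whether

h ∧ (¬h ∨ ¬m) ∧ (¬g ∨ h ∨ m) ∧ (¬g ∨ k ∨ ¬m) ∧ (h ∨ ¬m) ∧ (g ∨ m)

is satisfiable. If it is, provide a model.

m = False; g = True; k = True; h = True

Unit clause (h) forces h = True.
In (¬h ∨ ¬m) only ¬m is left, so m = False.
In (g ∨ m) only g is left, so g = True.
Set k = True.
Check each clause:
  (h): h holds.
  (¬h ∨ ¬m): ¬m holds.
  (¬g ∨ h ∨ m): h holds.
  (¬g ∨ k ∨ ¬m): k holds.
  (h ∨ ¬m): h holds.
  (g ∨ m): g holds.
All clauses satisfied.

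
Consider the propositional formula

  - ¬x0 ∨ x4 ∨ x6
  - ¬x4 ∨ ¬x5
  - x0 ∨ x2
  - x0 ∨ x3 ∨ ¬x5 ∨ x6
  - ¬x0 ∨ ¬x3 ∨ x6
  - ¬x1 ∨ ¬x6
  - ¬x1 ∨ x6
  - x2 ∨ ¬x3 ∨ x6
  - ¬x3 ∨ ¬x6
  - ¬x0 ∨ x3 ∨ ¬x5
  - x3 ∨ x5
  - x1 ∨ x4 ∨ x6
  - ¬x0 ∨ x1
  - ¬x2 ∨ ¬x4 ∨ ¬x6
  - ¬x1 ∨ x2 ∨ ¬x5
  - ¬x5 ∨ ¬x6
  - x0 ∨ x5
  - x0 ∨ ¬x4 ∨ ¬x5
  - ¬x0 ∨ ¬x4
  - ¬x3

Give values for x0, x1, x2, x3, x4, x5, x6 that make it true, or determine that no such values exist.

Case x3 = True:
  Clause (¬x3) is falsified — contradiction.
Case x3 = False:
  (x3 ∨ x5) forces x5 = True.
  (¬x4 ∨ ¬x5) forces x4 = False.
  (¬x0 ∨ x3 ∨ ¬x5) forces x0 = False.
  (x0 ∨ x2) forces x2 = True.
  (x0 ∨ x3 ∨ ¬x5 ∨ x6) forces x6 = True.
  Clause (¬x5 ∨ ¬x6) is falsified — contradiction.
Both cases fail, so the formula is unsatisfiable.

UNSATISFIABLE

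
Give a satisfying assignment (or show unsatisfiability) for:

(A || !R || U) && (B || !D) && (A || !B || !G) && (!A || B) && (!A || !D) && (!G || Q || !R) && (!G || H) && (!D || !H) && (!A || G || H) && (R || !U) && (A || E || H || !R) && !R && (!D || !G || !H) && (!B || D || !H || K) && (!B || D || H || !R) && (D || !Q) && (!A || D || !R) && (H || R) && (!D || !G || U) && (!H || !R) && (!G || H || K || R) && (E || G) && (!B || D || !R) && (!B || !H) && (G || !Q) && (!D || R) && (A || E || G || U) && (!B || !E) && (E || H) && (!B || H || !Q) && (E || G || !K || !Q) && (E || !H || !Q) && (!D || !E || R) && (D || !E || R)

D = False, G = True, B = False, R = False, K = True, U = False, A = False, H = True, Q = False, E = False

Unit clause (!R) forces R = False.
In (H || R) only H is left, so H = True.
In (!B || !H) only !B is left, so B = False.
In (!D || R) only !D is left, so D = False.
In (D || !E || R) only !E is left, so E = False.
In (!A || B) only !A is left, so A = False.
In (R || !U) only !U is left, so U = False.
In (D || !Q) only !Q is left, so Q = False.
In (E || G) only G is left, so G = True.
Set K = True.
All clauses satisfied.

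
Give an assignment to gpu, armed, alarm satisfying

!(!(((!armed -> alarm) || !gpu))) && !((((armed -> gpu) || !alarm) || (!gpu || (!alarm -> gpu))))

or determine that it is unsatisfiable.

No satisfying assignment exists.

The conjunct !((((armed -> gpu) || !alarm) || (!gpu || (!alarm -> gpu)))) is unsatisfiable on its own:
  gpu=F, armed=F, alarm=F: evaluates to False.
  gpu=F, armed=F, alarm=T: evaluates to False.
  gpu=F, armed=T, alarm=F: evaluates to False.
  gpu=F, armed=T, alarm=T: evaluates to False.
  gpu=T, armed=F, alarm=F: evaluates to False.
  gpu=T, armed=F, alarm=T: evaluates to False.
  gpu=T, armed=T, alarm=F: evaluates to False.
  gpu=T, armed=T, alarm=T: evaluates to False.
So the whole conjunction is unsatisfiable.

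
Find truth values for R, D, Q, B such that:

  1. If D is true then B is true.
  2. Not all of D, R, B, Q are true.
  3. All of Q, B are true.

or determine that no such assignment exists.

R = False; D = False; Q = True; B = True

  (1) D=F ⇒ B: vacuous ✓
  (2) {D, R, B, Q}: 2/4 true — not all ✓
  (3) {Q, B}: all 2 true ✓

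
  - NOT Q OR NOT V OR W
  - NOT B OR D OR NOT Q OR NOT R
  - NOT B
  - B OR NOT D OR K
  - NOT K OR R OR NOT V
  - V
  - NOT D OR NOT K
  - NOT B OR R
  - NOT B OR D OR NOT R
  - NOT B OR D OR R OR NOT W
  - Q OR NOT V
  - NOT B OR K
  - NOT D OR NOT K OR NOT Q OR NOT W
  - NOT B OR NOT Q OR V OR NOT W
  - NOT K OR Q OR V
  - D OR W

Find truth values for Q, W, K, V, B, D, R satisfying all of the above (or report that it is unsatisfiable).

Unit clause (NOT B) forces B = False.
Unit clause (V) forces V = True.
In (Q OR NOT V) only Q is left, so Q = True.
In (NOT Q OR NOT V OR W) only W is left, so W = True.
Set K = True.
  then (NOT K OR R OR NOT V) forces R = True.
  then (NOT D OR NOT K) forces D = False.
All clauses satisfied.

Q: True, W: True, K: True, V: True, B: False, D: False, R: True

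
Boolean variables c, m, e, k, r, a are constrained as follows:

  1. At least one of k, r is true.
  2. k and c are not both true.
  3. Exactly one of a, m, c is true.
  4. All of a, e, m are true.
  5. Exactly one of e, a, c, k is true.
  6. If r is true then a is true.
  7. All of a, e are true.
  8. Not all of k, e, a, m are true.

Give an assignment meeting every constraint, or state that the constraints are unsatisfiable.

Unsatisfiable — no assignment works.

Case e = True:
  (4) forces a = True.
  Constraint (5) is violated (e=T, a=T) — contradiction.
Case e = False:
  Constraint (4) is violated (e=F) — contradiction.
Both cases fail — unsatisfiable.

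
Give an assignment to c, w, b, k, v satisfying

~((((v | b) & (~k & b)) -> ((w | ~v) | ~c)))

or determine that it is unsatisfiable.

c = True; w = False; b = True; k = False; v = True

  ~((((v | b) & (~k & b)) -> ((w | ~v) | ~c))) = True
    ((v | b) & (~k & b)) -> ((w | ~v) | ~c) = False
      (v | b) & (~k & b) = True
        v | b = True
        ~k & b = True
          ~k = True
      (w | ~v) | ~c = False
        w | ~v = False
          ~v = False
        ~c = False
The formula evaluates to True.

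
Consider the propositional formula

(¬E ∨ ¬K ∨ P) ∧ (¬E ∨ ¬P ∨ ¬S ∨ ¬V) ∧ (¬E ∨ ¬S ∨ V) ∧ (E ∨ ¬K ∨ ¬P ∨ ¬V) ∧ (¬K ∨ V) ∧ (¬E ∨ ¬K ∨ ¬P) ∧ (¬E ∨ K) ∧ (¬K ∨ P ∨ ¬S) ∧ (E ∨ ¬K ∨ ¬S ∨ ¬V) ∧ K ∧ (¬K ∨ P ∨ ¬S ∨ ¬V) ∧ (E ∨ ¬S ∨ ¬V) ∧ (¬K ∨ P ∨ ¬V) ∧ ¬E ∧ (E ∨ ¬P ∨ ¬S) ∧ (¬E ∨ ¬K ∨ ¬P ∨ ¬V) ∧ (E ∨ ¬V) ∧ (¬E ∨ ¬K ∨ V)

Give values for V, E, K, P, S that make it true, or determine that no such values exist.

Case E = True:
  Clause (¬E) is falsified — contradiction.
Case E = False:
  (K) forces K = True.
  (¬K ∨ V) forces V = True.
  Clause (E ∨ ¬V) is falsified — contradiction.
Both cases fail, so the formula is unsatisfiable.

Unsatisfiable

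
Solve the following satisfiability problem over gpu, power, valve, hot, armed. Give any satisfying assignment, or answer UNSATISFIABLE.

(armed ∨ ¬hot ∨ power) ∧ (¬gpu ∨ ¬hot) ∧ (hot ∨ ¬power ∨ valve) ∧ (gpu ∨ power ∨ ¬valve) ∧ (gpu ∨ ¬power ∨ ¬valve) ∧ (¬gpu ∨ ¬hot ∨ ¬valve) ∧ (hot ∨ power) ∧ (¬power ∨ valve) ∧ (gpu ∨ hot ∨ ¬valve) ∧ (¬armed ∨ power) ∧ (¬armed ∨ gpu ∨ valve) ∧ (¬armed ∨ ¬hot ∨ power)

gpu = True, power = True, valve = True, hot = False, armed = False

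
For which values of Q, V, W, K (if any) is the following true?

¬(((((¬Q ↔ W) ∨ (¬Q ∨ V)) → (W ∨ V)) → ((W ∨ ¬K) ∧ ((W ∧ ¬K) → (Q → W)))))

Q=T; V=T; W=F; K=T

  ¬(((((¬Q ↔ W) ∨ (¬Q ∨ V)) → (W ∨ V)) → ((W ∨ ¬K) ∧ ((W ∧ ¬K) → (Q → W))))) = True
    (((¬Q ↔ W) ∨ (¬Q ∨ V)) → (W ∨ V)) → ((W ∨ ¬K) ∧ ((W ∧ ¬K) → (Q → W))) = False
      ((¬Q ↔ W) ∨ (¬Q ∨ V)) → (W ∨ V) = True
        (¬Q ↔ W) ∨ (¬Q ∨ V) = True
          ¬Q ↔ W = True
            ¬Q = False
          ¬Q ∨ V = True
            ¬Q = False
        W ∨ V = True
      (W ∨ ¬K) ∧ ((W ∧ ¬K) → (Q → W)) = False
        W ∨ ¬K = False
          ¬K = False
        (W ∧ ¬K) → (Q → W) = True
          W ∧ ¬K = False
            ¬K = False
          Q → W = False
The formula evaluates to True.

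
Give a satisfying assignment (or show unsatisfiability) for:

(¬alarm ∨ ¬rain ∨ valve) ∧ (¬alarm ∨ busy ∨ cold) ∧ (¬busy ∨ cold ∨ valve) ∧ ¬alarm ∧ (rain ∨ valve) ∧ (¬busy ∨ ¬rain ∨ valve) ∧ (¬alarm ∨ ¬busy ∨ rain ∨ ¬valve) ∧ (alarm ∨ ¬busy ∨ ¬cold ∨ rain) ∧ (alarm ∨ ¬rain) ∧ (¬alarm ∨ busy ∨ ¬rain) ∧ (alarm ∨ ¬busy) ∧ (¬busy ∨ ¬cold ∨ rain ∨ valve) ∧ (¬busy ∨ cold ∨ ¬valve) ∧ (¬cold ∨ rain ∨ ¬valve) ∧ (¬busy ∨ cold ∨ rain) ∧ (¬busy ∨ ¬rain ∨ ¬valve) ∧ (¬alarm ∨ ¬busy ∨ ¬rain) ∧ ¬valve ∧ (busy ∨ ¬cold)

No satisfying assignment exists.

Case alarm = True:
  Clause (¬alarm) is falsified — contradiction.
Case alarm = False:
  (alarm ∨ ¬rain) forces rain = False.
  (rain ∨ valve) forces valve = True.
  Clause (¬valve) is falsified — contradiction.
Both cases fail, so the formula is unsatisfiable.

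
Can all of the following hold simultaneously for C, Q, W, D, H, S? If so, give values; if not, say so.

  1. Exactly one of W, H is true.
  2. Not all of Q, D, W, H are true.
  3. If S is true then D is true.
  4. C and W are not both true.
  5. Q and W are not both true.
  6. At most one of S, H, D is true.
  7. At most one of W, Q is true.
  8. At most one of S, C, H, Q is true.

C = False; Q = False; W = True; D = True; H = False; S = False

  (1) {W, H}: 1 true — exactly one ✓
  (2) {Q, D, W, H}: 2/4 true — not all ✓
  (3) S=F ⇒ D: vacuous ✓
  (4) C=F, W=T — not both ✓
  (5) Q=F, W=T — not both ✓
  (6) {S, H, D}: 1 true — at most one ✓
  (7) {W, Q}: 1 true — at most one ✓
  (8) {S, C, H, Q}: 0 true — at most one ✓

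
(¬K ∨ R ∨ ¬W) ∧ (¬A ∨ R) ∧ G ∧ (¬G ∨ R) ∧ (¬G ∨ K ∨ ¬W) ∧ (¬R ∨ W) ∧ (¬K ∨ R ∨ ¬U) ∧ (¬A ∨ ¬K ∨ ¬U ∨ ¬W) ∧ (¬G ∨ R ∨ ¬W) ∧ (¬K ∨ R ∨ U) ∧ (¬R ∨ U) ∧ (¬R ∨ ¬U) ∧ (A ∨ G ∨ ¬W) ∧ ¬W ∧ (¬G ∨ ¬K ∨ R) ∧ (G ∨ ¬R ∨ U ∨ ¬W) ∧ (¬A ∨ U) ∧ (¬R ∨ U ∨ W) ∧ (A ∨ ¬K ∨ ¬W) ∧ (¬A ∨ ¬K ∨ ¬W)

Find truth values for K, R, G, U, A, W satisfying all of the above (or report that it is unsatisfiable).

No satisfying assignment exists.

Case G = True:
  (¬G ∨ R) forces R = True.
  (¬R ∨ W) forces W = True.
  Clause (¬W) is falsified — contradiction.
Case G = False:
  Clause (G) is falsified — contradiction.
Both cases fail, so the formula is unsatisfiable.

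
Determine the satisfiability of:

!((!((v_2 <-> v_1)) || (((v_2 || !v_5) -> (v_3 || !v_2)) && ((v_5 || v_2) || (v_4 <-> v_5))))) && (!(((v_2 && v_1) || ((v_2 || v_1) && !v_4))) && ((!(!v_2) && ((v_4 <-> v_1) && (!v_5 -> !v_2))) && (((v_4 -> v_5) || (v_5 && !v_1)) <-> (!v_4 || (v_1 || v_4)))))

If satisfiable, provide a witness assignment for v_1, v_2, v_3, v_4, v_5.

Unsatisfiable — no assignment works.

Case v_2 = True: the formula simplifies to !((!v_1 || v_3)) && (!((v_1 || !v_4)) && (((v_4 <-> v_1) && v_5) && (((v_4 -> v_5) || (v_5 && !v_1)) <-> (!v_4 || (v_1 || v_4))))).
  v_1 = True: the conjunct !((v_1 || !v_4)) becomes !((True || !v_4)) = False.
  v_1 = False: the conjunct !((!v_1 || v_3)) becomes !((True || v_3)) = False.
Case v_2 = False: the conjunct !(!v_2) becomes !(!False) = False.
Both cases fail — unsatisfiable.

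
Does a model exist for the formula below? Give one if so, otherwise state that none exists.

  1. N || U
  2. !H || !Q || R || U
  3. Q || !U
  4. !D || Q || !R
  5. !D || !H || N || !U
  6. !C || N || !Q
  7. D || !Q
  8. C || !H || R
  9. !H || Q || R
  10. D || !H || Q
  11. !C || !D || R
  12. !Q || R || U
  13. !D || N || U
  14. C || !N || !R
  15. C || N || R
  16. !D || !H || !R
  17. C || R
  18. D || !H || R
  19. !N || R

H: False, Q: True, D: True, N: False, U: True, C: False, R: True

Set H = False.
Set Q = True.
  then (D || !Q) forces D = True.
Set N = False.
  then (N || U) forces U = True.
  then (!C || N || !Q) forces C = False.
  then (C || N || R) forces R = True.
All clauses satisfied.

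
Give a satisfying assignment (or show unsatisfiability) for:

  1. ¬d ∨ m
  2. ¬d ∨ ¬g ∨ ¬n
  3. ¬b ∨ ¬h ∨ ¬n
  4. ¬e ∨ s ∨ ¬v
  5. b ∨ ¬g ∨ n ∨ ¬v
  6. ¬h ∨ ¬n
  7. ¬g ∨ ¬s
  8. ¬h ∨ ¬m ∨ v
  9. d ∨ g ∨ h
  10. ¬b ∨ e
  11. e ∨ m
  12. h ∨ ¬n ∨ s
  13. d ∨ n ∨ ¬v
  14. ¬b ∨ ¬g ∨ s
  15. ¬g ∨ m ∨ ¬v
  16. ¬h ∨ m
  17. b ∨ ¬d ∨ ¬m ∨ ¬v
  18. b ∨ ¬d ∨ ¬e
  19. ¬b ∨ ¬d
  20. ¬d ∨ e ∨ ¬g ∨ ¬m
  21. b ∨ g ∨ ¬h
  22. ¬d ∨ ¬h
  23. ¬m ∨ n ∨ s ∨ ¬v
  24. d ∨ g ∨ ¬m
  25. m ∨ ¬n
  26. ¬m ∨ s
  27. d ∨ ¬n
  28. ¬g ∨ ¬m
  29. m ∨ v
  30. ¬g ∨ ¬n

s=T, g=F, h=F, b=F, n=F, v=F, e=F, m=T, d=T

Try s = False:
  (¬m ∨ s) forces m = False.
  (¬d ∨ m) forces d = False.
  (e ∨ m) forces e = True.
  (¬e ∨ s ∨ ¬v) forces v = False.
  clause (m ∨ v) is falsified — backtrack.
So s = True.
  then (¬g ∨ ¬s) forces g = False.
Set h = False.
  then (d ∨ g ∨ h) forces d = True.
  then (¬b ∨ ¬d) forces b = False.
  then (¬d ∨ m) forces m = True.
  then (b ∨ ¬d ∨ ¬m ∨ ¬v) forces v = False.
  then (b ∨ ¬d ∨ ¬e) forces e = False.
Set n = False.
All clauses satisfied.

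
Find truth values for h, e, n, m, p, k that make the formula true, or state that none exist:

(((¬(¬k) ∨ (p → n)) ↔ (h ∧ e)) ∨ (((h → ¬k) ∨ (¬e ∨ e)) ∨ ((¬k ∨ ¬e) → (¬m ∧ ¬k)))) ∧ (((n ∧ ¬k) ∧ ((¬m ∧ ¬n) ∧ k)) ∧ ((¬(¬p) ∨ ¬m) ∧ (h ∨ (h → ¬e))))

The formula is unsatisfiable.

Case n = True: the conjunct ¬n is False.
Case n = False: the conjunct n is False.
Both cases fail — unsatisfiable.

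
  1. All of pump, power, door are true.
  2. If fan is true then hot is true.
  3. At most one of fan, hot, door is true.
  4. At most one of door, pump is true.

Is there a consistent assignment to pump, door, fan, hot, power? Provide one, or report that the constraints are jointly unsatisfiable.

Case door = True:
  (1) forces pump = True.
  Constraint (4) is violated (door=T, pump=T) — contradiction.
Case door = False:
  Constraint (1) is violated (door=F) — contradiction.
Both cases fail — unsatisfiable.

Unsatisfiable — no assignment works.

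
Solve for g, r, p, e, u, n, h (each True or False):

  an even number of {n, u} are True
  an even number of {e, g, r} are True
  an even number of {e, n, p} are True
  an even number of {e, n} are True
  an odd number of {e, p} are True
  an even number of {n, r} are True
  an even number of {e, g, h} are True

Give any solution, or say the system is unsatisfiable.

g=F; r=T; p=F; e=T; u=T; n=T; h=T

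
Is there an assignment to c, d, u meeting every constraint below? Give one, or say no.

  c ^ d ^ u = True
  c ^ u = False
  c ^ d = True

c=F, d=T, u=F

c ^ d ^ u = F ^ T ^ F = True ✓
c ^ u = F ^ F = False ✓
c ^ d = F ^ T = True ✓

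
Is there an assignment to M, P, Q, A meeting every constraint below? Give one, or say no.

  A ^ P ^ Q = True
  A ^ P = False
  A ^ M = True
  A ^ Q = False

M: False, P: True, Q: True, A: True

A ^ P ^ Q = T ^ T ^ T = True ✓
A ^ P = T ^ T = False ✓
A ^ M = T ^ F = True ✓
A ^ Q = T ^ T = False ✓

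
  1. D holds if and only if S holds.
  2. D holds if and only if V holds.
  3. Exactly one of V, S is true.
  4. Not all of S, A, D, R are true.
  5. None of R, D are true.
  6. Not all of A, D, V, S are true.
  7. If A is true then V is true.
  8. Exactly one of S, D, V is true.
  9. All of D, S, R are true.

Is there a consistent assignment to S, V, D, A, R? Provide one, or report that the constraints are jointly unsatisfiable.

Case D = True:
  Constraint (5) is violated (D=T) — contradiction.
Case D = False:
  Constraint (9) is violated (D=F) — contradiction.
Both cases fail — unsatisfiable.

Unsatisfiable — no assignment works.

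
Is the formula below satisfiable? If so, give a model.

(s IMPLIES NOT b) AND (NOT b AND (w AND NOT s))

b: False, w: True, s: False

  s IMPLIES NOT b = True
    NOT b = True
  NOT b AND (w AND NOT s) = True
    NOT b = True
    w AND NOT s = True
      NOT s = True
Both conjuncts True, so the formula holds.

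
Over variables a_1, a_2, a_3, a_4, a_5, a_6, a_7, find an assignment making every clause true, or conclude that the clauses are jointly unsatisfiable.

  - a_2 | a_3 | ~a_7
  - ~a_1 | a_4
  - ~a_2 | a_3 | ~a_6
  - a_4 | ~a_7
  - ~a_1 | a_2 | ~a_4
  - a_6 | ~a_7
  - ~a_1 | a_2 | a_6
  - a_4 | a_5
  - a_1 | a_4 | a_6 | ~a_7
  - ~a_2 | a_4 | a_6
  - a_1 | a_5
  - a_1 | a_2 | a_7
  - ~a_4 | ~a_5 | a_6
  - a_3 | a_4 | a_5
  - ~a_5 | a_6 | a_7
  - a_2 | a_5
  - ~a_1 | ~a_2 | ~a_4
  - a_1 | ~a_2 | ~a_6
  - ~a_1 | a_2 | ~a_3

a_1 = False, a_2 = False, a_3 = True, a_4 = True, a_5 = True, a_6 = True, a_7 = True

Set a_1 = False.
  then (a_1 | a_5) forces a_5 = True.
Try a_2 = True:
  (a_1 | ~a_2 | ~a_6) forces a_6 = False.
  (a_6 | ~a_7) forces a_7 = False.
  clause (~a_5 | a_6 | a_7) is falsified — backtrack.
So a_2 = False.
  then (a_1 | a_2 | a_7) forces a_7 = True.
  then (a_2 | a_3 | ~a_7) forces a_3 = True.
  then (a_4 | ~a_7) forces a_4 = True.
  then (a_6 | ~a_7) forces a_6 = True.
All clauses satisfied.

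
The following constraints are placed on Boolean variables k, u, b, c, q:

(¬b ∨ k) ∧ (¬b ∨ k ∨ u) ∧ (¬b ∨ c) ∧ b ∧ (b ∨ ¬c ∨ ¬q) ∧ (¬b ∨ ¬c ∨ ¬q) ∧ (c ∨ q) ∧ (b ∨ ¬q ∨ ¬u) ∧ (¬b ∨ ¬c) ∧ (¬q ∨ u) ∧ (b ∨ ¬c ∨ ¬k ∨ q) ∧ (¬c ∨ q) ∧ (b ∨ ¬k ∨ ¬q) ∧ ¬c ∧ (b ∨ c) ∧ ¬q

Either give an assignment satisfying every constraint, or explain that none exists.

Case c = True:
  Clause (¬c) is falsified — contradiction.
Case c = False:
  (¬b ∨ c) forces b = False.
  Clause (b) is falsified — contradiction.
Both cases fail, so the formula is unsatisfiable.

The formula is unsatisfiable.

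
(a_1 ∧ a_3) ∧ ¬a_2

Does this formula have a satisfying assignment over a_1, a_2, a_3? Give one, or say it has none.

a_1=T, a_2=F, a_3=T

  a_1 ∧ a_3 = True
  ¬a_2 = True
Both conjuncts True, so the formula holds.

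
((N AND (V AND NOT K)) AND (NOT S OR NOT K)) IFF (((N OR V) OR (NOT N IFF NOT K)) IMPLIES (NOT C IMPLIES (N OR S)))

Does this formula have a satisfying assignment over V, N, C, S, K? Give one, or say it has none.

V: True, N: True, C: False, S: False, K: False

  ((N AND (V AND NOT K)) AND (NOT S OR NOT K)) IFF (((N OR V) OR (NOT N IFF NOT K)) IMPLIES (NOT C IMPLIES (N OR S))) = True
    (N AND (V AND NOT K)) AND (NOT S OR NOT K) = True
      N AND (V AND NOT K) = True
        V AND NOT K = True
          NOT K = True
      NOT S OR NOT K = True
        NOT S = True
        NOT K = True
    ((N OR V) OR (NOT N IFF NOT K)) IMPLIES (NOT C IMPLIES (N OR S)) = True
      (N OR V) OR (NOT N IFF NOT K) = True
        N OR V = True
        NOT N IFF NOT K = False
          NOT N = False
          NOT K = True
      NOT C IMPLIES (N OR S) = True
        NOT C = True
        N OR S = True
The formula evaluates to True.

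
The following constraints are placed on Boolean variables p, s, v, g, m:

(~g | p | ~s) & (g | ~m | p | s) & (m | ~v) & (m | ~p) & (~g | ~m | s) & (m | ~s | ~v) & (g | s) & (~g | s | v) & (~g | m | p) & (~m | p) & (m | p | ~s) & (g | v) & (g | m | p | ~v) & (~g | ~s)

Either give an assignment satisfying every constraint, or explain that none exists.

p=T, s=T, v=T, g=F, m=T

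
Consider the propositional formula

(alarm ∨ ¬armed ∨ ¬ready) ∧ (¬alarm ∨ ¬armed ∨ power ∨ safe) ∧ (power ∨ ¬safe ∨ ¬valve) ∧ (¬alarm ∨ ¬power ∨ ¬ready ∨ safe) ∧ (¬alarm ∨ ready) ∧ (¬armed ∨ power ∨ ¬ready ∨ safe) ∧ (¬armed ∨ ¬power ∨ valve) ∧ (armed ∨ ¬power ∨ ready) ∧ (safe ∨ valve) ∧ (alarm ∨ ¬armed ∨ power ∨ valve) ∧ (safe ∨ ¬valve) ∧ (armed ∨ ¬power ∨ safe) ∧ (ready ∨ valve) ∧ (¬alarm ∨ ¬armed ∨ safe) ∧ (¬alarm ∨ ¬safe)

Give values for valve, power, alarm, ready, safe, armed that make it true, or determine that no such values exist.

valve = False, power = False, alarm = False, ready = True, safe = True, armed = False

Set valve = False.
  then (safe ∨ valve) forces safe = True.
  then (ready ∨ valve) forces ready = True.
  then (¬alarm ∨ ¬safe) forces alarm = False.
  then (alarm ∨ ¬armed ∨ ¬ready) forces armed = False.
Set power = False.
All clauses satisfied.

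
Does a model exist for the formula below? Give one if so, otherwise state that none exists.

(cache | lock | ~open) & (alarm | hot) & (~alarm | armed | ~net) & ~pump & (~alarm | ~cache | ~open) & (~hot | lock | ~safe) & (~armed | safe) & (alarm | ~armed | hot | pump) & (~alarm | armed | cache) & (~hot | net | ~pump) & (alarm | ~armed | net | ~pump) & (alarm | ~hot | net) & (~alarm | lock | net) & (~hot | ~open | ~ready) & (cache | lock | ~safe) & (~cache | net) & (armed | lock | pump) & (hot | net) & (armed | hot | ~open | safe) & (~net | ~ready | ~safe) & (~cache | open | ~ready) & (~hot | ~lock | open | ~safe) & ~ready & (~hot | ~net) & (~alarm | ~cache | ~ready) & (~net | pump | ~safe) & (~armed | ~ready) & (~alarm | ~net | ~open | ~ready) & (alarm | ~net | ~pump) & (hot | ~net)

lock = True, pump = False, net = False, hot = True, ready = False, safe = True, alarm = True, armed = True, cache = False, open = True

Unit clause (~pump) forces pump = False.
Unit clause (~ready) forces ready = False.
Set lock = True.
Try net = True:
  (~hot | ~net) forces hot = False.
  clause (hot | ~net) is falsified — backtrack.
So net = False.
  then (~cache | net) forces cache = False.
  then (hot | net) forces hot = True.
  then (alarm | ~hot | net) forces alarm = True.
  then (~alarm | armed | cache) forces armed = True.
  then (~armed | safe) forces safe = True.
  then (~hot | ~lock | open | ~safe) forces open = True.
All clauses satisfied.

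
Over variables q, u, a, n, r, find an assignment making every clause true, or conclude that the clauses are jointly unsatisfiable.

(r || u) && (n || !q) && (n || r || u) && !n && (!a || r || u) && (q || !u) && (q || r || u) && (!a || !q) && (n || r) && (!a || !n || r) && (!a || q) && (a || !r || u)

Case n = True:
  Clause (!n) is falsified — contradiction.
Case n = False:
  (n || !q) forces q = False.
  (q || !u) forces u = False.
  (r || u) forces r = True.
  (!a || q) forces a = False.
  Clause (a || !r || u) is falsified — contradiction.
Both cases fail, so the formula is unsatisfiable.

No satisfying assignment exists.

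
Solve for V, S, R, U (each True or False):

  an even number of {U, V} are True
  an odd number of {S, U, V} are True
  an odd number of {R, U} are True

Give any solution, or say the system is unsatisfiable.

V = False; S = True; R = True; U = False

{U, V}: 0 true → even ✓
{S, U, V}: 1 true → odd ✓
{R, U}: 1 true → odd ✓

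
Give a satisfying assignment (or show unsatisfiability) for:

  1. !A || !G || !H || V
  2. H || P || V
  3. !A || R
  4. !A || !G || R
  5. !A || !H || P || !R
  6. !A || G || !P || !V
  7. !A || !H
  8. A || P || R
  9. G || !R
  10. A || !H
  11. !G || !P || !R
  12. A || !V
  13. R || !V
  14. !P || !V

G=T, H=F, A=T, V=T, R=T, P=F

Set G = True.
Try H = True:
  (!A || !H) forces A = False.
  clause (A || !H) is falsified — backtrack.
So H = False.
Set A = True.
  then (!A || R) forces R = True.
  then (!G || !P || !R) forces P = False.
  then (H || P || V) forces V = True.
All clauses satisfied.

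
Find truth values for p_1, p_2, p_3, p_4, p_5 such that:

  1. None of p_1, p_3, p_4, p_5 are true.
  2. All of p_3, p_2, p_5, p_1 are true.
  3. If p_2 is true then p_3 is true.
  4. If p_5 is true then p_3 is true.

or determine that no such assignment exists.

The formula is unsatisfiable.

Case p_1 = True:
  Constraint (1) is violated (p_1=T) — contradiction.
Case p_1 = False:
  Constraint (2) is violated (p_1=F) — contradiction.
Both cases fail — unsatisfiable.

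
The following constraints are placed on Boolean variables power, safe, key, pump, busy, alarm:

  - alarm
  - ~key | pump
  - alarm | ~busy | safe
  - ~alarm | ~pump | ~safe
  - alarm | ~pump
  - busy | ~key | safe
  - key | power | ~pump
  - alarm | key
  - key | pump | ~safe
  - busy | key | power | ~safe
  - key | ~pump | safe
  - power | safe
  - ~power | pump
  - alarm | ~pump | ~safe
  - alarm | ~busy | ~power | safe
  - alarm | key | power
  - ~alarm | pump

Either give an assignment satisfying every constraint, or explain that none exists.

Unit clause (alarm) forces alarm = True.
In (~alarm | pump) only pump is left, so pump = True.
In (~alarm | ~pump | ~safe) only ~safe is left, so safe = False.
In (key | ~pump | safe) only key is left, so key = True.
In (power | safe) only power is left, so power = True.
In (busy | ~key | safe) only busy is left, so busy = True.
All clauses satisfied.

power = True; safe = False; key = True; pump = True; busy = True; alarm = True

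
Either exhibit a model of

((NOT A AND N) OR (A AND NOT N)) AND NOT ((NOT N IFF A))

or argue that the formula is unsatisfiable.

Case A = True: the formula simplifies to NOT N AND NOT (NOT N).
  N = True: the conjunct NOT N is False.
  N = False: the conjunct NOT (NOT N) becomes NOT (NOT False) = False.
Case A = False: the formula simplifies to N AND NOT N.
  N = True: the conjunct NOT N is False.
  N = False: the conjunct N is False.
Both cases fail — unsatisfiable.

UNSATISFIABLE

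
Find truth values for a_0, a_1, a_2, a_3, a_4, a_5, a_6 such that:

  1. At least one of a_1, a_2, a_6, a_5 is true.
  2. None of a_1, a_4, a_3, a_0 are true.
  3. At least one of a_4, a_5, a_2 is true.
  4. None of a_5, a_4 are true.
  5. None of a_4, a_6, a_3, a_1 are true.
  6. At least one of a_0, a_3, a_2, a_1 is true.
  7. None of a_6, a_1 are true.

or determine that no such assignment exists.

a_0 = False, a_1 = False, a_2 = True, a_3 = False, a_4 = False, a_5 = False, a_6 = False

  (1) {a_1, a_2, a_6, a_5}: 1 true — at least one ✓
  (2) {a_1, a_4, a_3, a_0}: 0 true — none ✓
  (3) {a_4, a_5, a_2}: 1 true — at least one ✓
  (4) {a_5, a_4}: 0 true — none ✓
  (5) {a_4, a_6, a_3, a_1}: 0 true — none ✓
  (6) {a_0, a_3, a_2, a_1}: 1 true — at least one ✓
  (7) {a_6, a_1}: 0 true — none ✓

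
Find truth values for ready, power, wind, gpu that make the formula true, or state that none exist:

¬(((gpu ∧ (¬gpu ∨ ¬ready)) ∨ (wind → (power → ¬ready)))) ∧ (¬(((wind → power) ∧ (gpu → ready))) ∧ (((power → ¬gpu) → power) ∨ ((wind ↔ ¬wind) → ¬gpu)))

Case power = True: the formula simplifies to ¬(((gpu ∧ (¬gpu ∨ ¬ready)) ∨ (wind → ¬ready))) ∧ ¬((gpu → ready)).
  ready = True: the conjunct ¬((gpu → ready)) becomes ¬((gpu → True)) = False.
  ready = False: the conjunct ¬(((gpu ∧ (¬gpu ∨ ¬ready)) ∨ (wind → ¬ready))) becomes ¬((gpu ∨ True)) = False.
Case power = False: the conjunct ¬(((gpu ∧ (¬gpu ∨ ¬ready)) ∨ (wind → (power → ¬ready)))) becomes ¬(((gpu ∧ (¬gpu ∨ ¬ready)) ∨ True)) = False.
Both cases fail — unsatisfiable.

UNSATISFIABLE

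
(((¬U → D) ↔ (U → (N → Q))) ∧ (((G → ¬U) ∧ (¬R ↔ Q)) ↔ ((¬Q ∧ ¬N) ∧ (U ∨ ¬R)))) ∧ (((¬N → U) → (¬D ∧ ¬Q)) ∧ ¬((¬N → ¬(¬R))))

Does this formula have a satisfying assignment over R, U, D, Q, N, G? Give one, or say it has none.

Unsatisfiable

Case N = True: the conjunct ¬((¬N → ¬(¬R))) becomes ¬((False → ¬(¬R))) = False.
Case N = False: the formula simplifies to ((¬U → D) ∧ (((G → ¬U) ∧ (¬R ↔ Q)) ↔ (¬Q ∧ (U ∨ ¬R)))) ∧ ((U → (¬D ∧ ¬Q)) ∧ ¬(¬(¬R))).
  R = True: the conjunct ¬(¬(¬R)) becomes ¬(¬False) = False.
  R = False: simplifies to ((¬U → D) ∧ (((G → ¬U) ∧ Q) ↔ ¬Q)) ∧ (U → (¬D ∧ ¬Q)).
    Q = True: simplifies to ((¬U → D) ∧ ¬((G → ¬U))) ∧ ¬U.
      U = True: the conjunct ¬U is False.
      U = False: the conjunct ¬((G → ¬U)) becomes ¬((G → True)) = False.
    Q = False: the conjunct ((G → ¬U) ∧ Q) ↔ ¬Q becomes ((G → ¬U) ∧ False) ↔ ¬False = False.
Both cases fail — unsatisfiable.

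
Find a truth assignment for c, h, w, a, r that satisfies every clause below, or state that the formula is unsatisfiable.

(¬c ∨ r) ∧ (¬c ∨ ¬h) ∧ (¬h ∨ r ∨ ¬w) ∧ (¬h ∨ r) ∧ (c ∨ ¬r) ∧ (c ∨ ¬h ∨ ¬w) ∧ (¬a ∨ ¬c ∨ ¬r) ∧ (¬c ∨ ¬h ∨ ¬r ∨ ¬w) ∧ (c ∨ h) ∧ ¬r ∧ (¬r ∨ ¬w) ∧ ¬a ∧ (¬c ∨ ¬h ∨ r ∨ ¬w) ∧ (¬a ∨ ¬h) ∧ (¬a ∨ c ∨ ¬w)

UNSATISFIABLE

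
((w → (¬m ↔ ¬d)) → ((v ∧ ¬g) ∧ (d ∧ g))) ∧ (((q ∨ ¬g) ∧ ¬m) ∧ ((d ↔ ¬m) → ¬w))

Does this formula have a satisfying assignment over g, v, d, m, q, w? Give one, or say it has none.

Case m = True: the conjunct ¬m is False.
Case m = False: the formula simplifies to ((w → ¬d) → ((v ∧ ¬g) ∧ (d ∧ g))) ∧ ((q ∨ ¬g) ∧ (d → ¬w)).
  d = True: simplifies to (¬w → ((v ∧ ¬g) ∧ g)) ∧ ((q ∨ ¬g) ∧ ¬w).
    g = True: simplifies to w ∧ (q ∧ ¬w).
      w = True: the conjunct ¬w is False.
      w = False: the conjunct w is False.
    g = False: simplifies to w ∧ ¬w.
      w = True: the conjunct ¬w is False.
      w = False: the conjunct w is False.
  d = False: the conjunct (w → ¬d) → ((v ∧ ¬g) ∧ (d ∧ g)) becomes (w → True) → ((v ∧ ¬g) ∧ False) = False.
Both cases fail — unsatisfiable.

UNSATISFIABLE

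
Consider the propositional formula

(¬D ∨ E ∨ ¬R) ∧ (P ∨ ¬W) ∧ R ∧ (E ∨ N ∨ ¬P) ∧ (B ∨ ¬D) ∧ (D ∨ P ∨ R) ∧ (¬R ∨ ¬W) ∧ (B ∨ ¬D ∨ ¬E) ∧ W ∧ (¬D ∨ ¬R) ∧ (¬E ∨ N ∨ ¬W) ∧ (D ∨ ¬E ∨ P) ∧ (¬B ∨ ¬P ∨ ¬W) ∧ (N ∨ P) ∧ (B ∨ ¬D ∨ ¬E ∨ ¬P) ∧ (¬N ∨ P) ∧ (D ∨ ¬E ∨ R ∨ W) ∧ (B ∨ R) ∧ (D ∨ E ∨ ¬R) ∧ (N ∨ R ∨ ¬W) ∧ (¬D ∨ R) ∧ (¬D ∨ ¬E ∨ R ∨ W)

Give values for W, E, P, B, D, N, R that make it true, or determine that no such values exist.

Case R = True:
  (¬R ∨ ¬W) forces W = False.
  Clause (W) is falsified — contradiction.
Case R = False:
  Clause (R) is falsified — contradiction.
Both cases fail, so the formula is unsatisfiable.

No satisfying assignment exists.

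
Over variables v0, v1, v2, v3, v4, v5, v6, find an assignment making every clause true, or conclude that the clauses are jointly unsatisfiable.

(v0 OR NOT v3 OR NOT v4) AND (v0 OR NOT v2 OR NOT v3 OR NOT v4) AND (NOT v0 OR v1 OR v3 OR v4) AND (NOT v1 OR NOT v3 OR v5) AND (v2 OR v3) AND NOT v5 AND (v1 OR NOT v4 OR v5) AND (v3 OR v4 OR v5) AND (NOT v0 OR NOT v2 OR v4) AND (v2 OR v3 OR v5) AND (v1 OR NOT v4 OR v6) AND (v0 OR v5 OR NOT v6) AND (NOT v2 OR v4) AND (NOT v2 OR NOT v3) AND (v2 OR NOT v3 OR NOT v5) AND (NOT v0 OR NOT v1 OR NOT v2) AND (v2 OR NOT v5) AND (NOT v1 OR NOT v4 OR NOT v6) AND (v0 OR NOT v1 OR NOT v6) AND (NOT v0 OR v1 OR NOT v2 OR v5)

v0: False, v1: True, v2: True, v3: False, v4: True, v5: False, v6: False

Unit clause (NOT v5) forces v5 = False.
Set v0 = False.
  then (v0 OR v5 OR NOT v6) forces v6 = False.
Set v1 = True.
  then (NOT v1 OR NOT v3 OR v5) forces v3 = False.
  then (v2 OR v3) forces v2 = True.
  then (v3 OR v4 OR v5) forces v4 = True.
All clauses satisfied.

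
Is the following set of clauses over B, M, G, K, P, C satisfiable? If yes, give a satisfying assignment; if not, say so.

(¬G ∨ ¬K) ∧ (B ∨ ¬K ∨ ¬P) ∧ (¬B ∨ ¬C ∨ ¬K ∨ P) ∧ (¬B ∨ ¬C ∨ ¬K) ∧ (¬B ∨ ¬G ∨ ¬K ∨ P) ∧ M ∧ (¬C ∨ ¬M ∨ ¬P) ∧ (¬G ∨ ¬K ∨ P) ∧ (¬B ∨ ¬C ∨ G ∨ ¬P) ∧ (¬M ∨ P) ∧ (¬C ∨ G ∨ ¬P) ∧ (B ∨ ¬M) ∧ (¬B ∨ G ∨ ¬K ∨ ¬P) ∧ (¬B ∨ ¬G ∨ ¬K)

B: True, M: True, G: False, K: False, P: True, C: False

Unit clause (M) forces M = True.
In (¬M ∨ P) only P is left, so P = True.
In (B ∨ ¬M) only B is left, so B = True.
In (¬C ∨ ¬M ∨ ¬P) only ¬C is left, so C = False.
Set G = False.
  then (¬B ∨ G ∨ ¬K ∨ ¬P) forces K = False.
All clauses satisfied.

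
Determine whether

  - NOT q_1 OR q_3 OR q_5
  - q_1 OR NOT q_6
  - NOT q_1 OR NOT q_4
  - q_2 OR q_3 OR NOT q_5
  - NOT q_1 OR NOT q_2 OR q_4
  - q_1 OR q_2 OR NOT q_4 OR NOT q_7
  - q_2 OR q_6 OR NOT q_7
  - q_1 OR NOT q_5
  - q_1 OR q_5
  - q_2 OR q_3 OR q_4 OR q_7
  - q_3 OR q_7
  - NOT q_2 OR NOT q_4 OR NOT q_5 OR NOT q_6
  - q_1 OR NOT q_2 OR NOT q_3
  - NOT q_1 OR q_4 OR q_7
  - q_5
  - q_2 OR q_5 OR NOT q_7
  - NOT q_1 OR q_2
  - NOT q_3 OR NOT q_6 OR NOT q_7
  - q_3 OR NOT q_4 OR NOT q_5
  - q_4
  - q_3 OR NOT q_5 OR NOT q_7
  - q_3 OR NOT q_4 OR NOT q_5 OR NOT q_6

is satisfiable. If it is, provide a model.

Case q_5 = True:
  (q_1 OR NOT q_5) forces q_1 = True.
  (NOT q_1 OR NOT q_4) forces q_4 = False.
  Clause (q_4) is falsified — contradiction.
Case q_5 = False:
  Clause (q_5) is falsified — contradiction.
Both cases fail, so the formula is unsatisfiable.

No satisfying assignment exists.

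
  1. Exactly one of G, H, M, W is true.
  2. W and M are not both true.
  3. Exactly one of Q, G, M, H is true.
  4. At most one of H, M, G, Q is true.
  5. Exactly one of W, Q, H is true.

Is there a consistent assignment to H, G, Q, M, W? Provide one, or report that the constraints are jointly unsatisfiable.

H = True; G = False; Q = False; M = False; W = False

  (1) {G, H, M, W}: 1 true — exactly one ✓
  (2) W=F, M=F — not both ✓
  (3) {Q, G, M, H}: 1 true — exactly one ✓
  (4) {H, M, G, Q}: 1 true — at most one ✓
  (5) {W, Q, H}: 1 true — exactly one ✓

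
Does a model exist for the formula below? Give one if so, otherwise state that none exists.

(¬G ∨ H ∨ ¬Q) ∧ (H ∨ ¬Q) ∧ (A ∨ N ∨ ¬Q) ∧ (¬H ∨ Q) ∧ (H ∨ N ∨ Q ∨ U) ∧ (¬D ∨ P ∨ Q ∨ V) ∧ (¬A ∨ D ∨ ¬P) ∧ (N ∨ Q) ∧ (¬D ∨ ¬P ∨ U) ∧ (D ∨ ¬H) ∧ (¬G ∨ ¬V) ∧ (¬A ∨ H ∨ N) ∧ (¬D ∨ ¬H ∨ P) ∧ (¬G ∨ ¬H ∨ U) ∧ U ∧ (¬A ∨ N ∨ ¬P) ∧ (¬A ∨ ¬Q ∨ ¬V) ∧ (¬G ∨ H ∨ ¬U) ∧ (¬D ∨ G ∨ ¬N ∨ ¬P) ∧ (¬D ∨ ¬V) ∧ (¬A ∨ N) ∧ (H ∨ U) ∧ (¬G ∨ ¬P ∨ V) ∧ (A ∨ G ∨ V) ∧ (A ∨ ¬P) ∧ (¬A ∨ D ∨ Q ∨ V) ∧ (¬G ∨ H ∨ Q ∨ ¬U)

Unit clause (U) forces U = True.
Set V = True.
  then (¬G ∨ ¬V) forces G = False.
  then (¬D ∨ ¬V) forces D = False.
  then (D ∨ ¬H) forces H = False.
  then (H ∨ ¬Q) forces Q = False.
  then (N ∨ Q) forces N = True.
Set P = False.
Set A = True.
All clauses satisfied.

U = True, V = True, H = False, Q = False, D = False, G = False, P = False, N = True, A = True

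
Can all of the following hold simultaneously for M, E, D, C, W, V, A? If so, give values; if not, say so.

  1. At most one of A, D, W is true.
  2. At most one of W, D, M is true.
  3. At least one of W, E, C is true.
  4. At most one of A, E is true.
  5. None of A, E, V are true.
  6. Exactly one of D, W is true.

M = False, E = False, D = False, C = True, W = True, V = False, A = False

  (1) {A, D, W}: 1 true — at most one ✓
  (2) {W, D, M}: 1 true — at most one ✓
  (3) {W, E, C}: 2 true — at least one ✓
  (4) {A, E}: 0 true — at most one ✓
  (5) {A, E, V}: 0 true — none ✓
  (6) {D, W}: 1 true — exactly one ✓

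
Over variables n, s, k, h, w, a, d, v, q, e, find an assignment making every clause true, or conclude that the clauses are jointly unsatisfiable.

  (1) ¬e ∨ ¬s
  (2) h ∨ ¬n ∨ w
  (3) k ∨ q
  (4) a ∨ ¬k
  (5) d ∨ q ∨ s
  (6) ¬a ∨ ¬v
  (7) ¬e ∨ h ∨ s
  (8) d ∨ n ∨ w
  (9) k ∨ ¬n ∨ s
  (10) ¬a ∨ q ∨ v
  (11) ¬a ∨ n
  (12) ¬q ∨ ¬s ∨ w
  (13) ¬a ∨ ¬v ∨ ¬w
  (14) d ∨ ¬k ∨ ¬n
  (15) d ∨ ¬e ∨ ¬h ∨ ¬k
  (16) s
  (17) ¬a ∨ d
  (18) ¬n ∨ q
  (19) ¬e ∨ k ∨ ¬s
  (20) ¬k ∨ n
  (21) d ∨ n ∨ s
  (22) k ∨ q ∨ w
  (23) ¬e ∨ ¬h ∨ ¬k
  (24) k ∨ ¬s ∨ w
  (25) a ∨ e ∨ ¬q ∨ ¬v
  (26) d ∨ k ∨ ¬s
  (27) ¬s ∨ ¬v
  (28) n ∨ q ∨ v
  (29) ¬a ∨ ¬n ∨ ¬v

n: True, s: True, k: False, h: True, w: True, a: False, d: True, v: False, q: True, e: False

Unit clause (s) forces s = True.
In (¬s ∨ ¬v) only ¬v is left, so v = False.
In (¬e ∨ ¬s) only ¬e is left, so e = False.
Set n = True.
  then (¬n ∨ q) forces q = True.
  then (¬q ∨ ¬s ∨ w) forces w = True.
Set k = False.
  then (d ∨ k ∨ ¬s) forces d = True.
Set h = True.
Set a = False.
All clauses satisfied.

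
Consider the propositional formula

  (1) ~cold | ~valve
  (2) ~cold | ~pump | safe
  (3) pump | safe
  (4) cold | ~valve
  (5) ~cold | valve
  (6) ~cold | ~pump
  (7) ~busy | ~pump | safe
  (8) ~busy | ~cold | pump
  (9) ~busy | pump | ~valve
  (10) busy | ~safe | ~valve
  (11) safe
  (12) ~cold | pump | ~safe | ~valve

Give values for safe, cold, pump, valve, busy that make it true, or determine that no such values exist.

Unit clause (safe) forces safe = True.
Try cold = True:
  (~cold | ~valve) forces valve = False.
  clause (~cold | valve) is falsified — backtrack.
So cold = False.
  then (cold | ~valve) forces valve = False.
Set pump = True.
Set busy = False.
All clauses satisfied.

safe = True; cold = False; pump = True; valve = False; busy = False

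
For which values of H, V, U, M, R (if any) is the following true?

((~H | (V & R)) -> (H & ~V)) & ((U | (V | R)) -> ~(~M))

H=T, V=F, U=F, M=F, R=F

  (~H | (V & R)) -> (H & ~V) = True
    ~H | (V & R) = False
      ~H = False
      V & R = False
    H & ~V = True
      ~V = True
  (U | (V | R)) -> ~(~M) = True
    U | (V | R) = False
      V | R = False
    ~(~M) = False
      ~M = True
Both conjuncts True, so the formula holds.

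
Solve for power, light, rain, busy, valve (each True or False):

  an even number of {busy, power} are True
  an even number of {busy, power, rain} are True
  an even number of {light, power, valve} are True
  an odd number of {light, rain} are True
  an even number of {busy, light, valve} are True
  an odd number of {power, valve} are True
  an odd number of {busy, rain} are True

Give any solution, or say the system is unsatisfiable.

power=T, light=T, rain=F, busy=T, valve=F

{busy, power}: 2 true → even ✓
{busy, power, rain}: 2 true → even ✓
{light, power, valve}: 2 true → even ✓
{light, rain}: 1 true → odd ✓
{busy, light, valve}: 2 true → even ✓
{power, valve}: 1 true → odd ✓
{busy, rain}: 1 true → odd ✓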